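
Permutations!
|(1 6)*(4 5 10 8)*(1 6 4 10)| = |(1 4 5)(8 10)| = 6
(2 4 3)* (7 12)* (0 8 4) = [8, 1, 0, 2, 3, 5, 6, 12, 4, 9, 10, 11, 7] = (0 8 4 3 2)(7 12)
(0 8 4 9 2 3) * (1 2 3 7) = (0 8 4 9 3)(1 2 7) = [8, 2, 7, 0, 9, 5, 6, 1, 4, 3]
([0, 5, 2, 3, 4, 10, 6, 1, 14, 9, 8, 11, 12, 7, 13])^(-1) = [0, 7, 2, 3, 4, 1, 6, 13, 10, 9, 5, 11, 12, 14, 8]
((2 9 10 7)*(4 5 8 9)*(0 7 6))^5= (0 8 7 9 2 10 4 6 5)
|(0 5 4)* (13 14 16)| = |(0 5 4)(13 14 16)| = 3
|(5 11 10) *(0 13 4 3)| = 12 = |(0 13 4 3)(5 11 10)|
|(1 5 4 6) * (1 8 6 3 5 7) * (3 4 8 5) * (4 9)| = 6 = |(1 7)(4 9)(5 8 6)|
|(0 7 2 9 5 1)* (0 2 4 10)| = 4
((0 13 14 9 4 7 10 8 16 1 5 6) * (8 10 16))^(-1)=(0 6 5 1 16 7 4 9 14 13)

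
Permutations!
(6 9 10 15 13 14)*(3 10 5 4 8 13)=(3 10 15)(4 8 13 14 6 9 5)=[0, 1, 2, 10, 8, 4, 9, 7, 13, 5, 15, 11, 12, 14, 6, 3]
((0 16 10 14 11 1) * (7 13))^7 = ((0 16 10 14 11 1)(7 13))^7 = (0 16 10 14 11 1)(7 13)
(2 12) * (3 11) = [0, 1, 12, 11, 4, 5, 6, 7, 8, 9, 10, 3, 2] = (2 12)(3 11)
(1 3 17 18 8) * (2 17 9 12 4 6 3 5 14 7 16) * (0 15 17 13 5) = (0 15 17 18 8 1)(2 13 5 14 7 16)(3 9 12 4 6) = [15, 0, 13, 9, 6, 14, 3, 16, 1, 12, 10, 11, 4, 5, 7, 17, 2, 18, 8]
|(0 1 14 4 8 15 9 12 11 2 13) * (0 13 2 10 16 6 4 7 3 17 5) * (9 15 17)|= |(0 1 14 7 3 9 12 11 10 16 6 4 8 17 5)|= 15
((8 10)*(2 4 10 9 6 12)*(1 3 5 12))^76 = ((1 3 5 12 2 4 10 8 9 6))^76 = (1 10 5 9 2)(3 8 12 6 4)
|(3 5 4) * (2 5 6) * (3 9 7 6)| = 6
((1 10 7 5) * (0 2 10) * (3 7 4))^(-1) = ((0 2 10 4 3 7 5 1))^(-1) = (0 1 5 7 3 4 10 2)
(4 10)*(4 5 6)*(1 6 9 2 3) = (1 6 4 10 5 9 2 3) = [0, 6, 3, 1, 10, 9, 4, 7, 8, 2, 5]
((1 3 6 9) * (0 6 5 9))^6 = (1 5)(3 9)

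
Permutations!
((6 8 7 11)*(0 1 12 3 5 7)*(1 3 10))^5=(0 6 7 3 8 11 5)(1 10 12)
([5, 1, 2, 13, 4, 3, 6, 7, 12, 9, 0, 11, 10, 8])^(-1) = [10, 1, 2, 5, 4, 0, 6, 7, 13, 9, 12, 11, 8, 3]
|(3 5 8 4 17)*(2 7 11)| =15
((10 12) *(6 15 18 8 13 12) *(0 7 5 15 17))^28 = (0 13 7 12 5 10 15 6 18 17 8)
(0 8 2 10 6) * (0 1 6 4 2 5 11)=(0 8 5 11)(1 6)(2 10 4)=[8, 6, 10, 3, 2, 11, 1, 7, 5, 9, 4, 0]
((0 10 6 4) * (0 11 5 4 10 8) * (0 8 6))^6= (11)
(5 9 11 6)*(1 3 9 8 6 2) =(1 3 9 11 2)(5 8 6) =[0, 3, 1, 9, 4, 8, 5, 7, 6, 11, 10, 2]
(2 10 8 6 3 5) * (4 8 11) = [0, 1, 10, 5, 8, 2, 3, 7, 6, 9, 11, 4] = (2 10 11 4 8 6 3 5)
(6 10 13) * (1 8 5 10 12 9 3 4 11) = (1 8 5 10 13 6 12 9 3 4 11) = [0, 8, 2, 4, 11, 10, 12, 7, 5, 3, 13, 1, 9, 6]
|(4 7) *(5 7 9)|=4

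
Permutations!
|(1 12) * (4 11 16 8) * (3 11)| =|(1 12)(3 11 16 8 4)| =10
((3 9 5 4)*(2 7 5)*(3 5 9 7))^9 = (2 3 7 9)(4 5)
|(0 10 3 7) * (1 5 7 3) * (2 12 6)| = 15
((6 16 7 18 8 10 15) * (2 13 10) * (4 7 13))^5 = (18)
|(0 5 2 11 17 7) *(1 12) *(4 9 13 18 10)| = |(0 5 2 11 17 7)(1 12)(4 9 13 18 10)| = 30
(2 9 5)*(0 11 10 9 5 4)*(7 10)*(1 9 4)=(0 11 7 10 4)(1 9)(2 5)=[11, 9, 5, 3, 0, 2, 6, 10, 8, 1, 4, 7]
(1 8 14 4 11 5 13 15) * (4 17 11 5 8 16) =(1 16 4 5 13 15)(8 14 17 11) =[0, 16, 2, 3, 5, 13, 6, 7, 14, 9, 10, 8, 12, 15, 17, 1, 4, 11]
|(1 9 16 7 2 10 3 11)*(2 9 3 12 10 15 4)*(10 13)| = 3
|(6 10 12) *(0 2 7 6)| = |(0 2 7 6 10 12)| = 6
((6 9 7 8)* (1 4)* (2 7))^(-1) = (1 4)(2 9 6 8 7)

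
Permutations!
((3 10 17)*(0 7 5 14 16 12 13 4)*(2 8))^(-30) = ((0 7 5 14 16 12 13 4)(2 8)(3 10 17))^(-30) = (17)(0 5 16 13)(4 7 14 12)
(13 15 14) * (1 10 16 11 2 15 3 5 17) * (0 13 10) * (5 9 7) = (0 13 3 9 7 5 17 1)(2 15 14 10 16 11) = [13, 0, 15, 9, 4, 17, 6, 5, 8, 7, 16, 2, 12, 3, 10, 14, 11, 1]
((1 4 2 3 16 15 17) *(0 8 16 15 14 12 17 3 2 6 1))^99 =(0 14)(3 15)(8 12)(16 17)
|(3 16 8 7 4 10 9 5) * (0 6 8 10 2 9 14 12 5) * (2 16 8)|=36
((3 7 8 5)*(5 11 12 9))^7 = (12)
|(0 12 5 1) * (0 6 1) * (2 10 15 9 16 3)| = |(0 12 5)(1 6)(2 10 15 9 16 3)| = 6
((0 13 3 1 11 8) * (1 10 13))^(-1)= ((0 1 11 8)(3 10 13))^(-1)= (0 8 11 1)(3 13 10)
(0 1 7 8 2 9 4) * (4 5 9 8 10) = [1, 7, 8, 3, 0, 9, 6, 10, 2, 5, 4] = (0 1 7 10 4)(2 8)(5 9)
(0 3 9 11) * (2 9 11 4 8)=(0 3 11)(2 9 4 8)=[3, 1, 9, 11, 8, 5, 6, 7, 2, 4, 10, 0]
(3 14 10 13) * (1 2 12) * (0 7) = (0 7)(1 2 12)(3 14 10 13) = [7, 2, 12, 14, 4, 5, 6, 0, 8, 9, 13, 11, 1, 3, 10]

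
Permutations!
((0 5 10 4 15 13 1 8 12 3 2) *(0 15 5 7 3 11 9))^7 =(0 8 2 9 1 3 11 13 7 12 15)(4 5 10)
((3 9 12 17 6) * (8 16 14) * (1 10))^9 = (1 10)(3 6 17 12 9)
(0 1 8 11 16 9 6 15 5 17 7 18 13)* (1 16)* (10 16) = (0 10 16 9 6 15 5 17 7 18 13)(1 8 11) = [10, 8, 2, 3, 4, 17, 15, 18, 11, 6, 16, 1, 12, 0, 14, 5, 9, 7, 13]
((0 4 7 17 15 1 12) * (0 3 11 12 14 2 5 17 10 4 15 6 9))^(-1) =((0 15 1 14 2 5 17 6 9)(3 11 12)(4 7 10))^(-1) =(0 9 6 17 5 2 14 1 15)(3 12 11)(4 10 7)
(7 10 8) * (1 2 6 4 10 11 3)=(1 2 6 4 10 8 7 11 3)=[0, 2, 6, 1, 10, 5, 4, 11, 7, 9, 8, 3]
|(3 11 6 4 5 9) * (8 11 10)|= |(3 10 8 11 6 4 5 9)|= 8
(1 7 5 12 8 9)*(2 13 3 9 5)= (1 7 2 13 3 9)(5 12 8)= [0, 7, 13, 9, 4, 12, 6, 2, 5, 1, 10, 11, 8, 3]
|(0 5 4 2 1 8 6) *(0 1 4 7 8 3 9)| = 8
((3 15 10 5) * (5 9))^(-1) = ((3 15 10 9 5))^(-1) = (3 5 9 10 15)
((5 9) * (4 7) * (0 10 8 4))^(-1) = ((0 10 8 4 7)(5 9))^(-1) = (0 7 4 8 10)(5 9)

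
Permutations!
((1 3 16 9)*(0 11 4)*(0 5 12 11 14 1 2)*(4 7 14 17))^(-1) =(0 2 9 16 3 1 14 7 11 12 5 4 17)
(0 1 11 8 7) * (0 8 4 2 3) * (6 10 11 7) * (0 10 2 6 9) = (0 1 7 8 9)(2 3 10 11 4 6) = [1, 7, 3, 10, 6, 5, 2, 8, 9, 0, 11, 4]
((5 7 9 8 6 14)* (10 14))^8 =((5 7 9 8 6 10 14))^8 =(5 7 9 8 6 10 14)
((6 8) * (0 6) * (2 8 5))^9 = (0 8 2 5 6)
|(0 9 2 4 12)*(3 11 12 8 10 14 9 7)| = 30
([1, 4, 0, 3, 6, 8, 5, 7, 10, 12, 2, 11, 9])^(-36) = [5, 8, 6, 3, 10, 0, 2, 7, 1, 9, 4, 11, 12]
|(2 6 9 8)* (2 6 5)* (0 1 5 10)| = |(0 1 5 2 10)(6 9 8)| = 15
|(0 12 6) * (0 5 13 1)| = |(0 12 6 5 13 1)| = 6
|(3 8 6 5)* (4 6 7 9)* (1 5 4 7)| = |(1 5 3 8)(4 6)(7 9)| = 4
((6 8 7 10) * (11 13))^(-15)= (6 8 7 10)(11 13)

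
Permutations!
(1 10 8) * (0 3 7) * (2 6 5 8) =(0 3 7)(1 10 2 6 5 8) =[3, 10, 6, 7, 4, 8, 5, 0, 1, 9, 2]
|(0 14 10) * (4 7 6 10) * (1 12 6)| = 8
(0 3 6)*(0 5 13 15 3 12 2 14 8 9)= (0 12 2 14 8 9)(3 6 5 13 15)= [12, 1, 14, 6, 4, 13, 5, 7, 9, 0, 10, 11, 2, 15, 8, 3]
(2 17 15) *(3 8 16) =(2 17 15)(3 8 16) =[0, 1, 17, 8, 4, 5, 6, 7, 16, 9, 10, 11, 12, 13, 14, 2, 3, 15]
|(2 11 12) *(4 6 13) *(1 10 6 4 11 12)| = |(1 10 6 13 11)(2 12)| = 10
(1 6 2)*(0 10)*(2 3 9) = [10, 6, 1, 9, 4, 5, 3, 7, 8, 2, 0] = (0 10)(1 6 3 9 2)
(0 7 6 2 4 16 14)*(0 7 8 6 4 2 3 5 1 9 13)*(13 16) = (0 8 6 3 5 1 9 16 14 7 4 13) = [8, 9, 2, 5, 13, 1, 3, 4, 6, 16, 10, 11, 12, 0, 7, 15, 14]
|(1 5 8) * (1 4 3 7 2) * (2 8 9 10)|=20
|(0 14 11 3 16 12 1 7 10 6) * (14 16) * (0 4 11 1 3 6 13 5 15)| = 33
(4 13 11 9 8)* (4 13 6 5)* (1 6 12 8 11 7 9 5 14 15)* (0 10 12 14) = [10, 6, 2, 3, 14, 4, 0, 9, 13, 11, 12, 5, 8, 7, 15, 1] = (0 10 12 8 13 7 9 11 5 4 14 15 1 6)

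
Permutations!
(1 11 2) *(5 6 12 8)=(1 11 2)(5 6 12 8)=[0, 11, 1, 3, 4, 6, 12, 7, 5, 9, 10, 2, 8]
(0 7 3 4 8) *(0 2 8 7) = [0, 1, 8, 4, 7, 5, 6, 3, 2] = (2 8)(3 4 7)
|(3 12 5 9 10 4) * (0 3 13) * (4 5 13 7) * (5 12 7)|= |(0 3 7 4 5 9 10 12 13)|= 9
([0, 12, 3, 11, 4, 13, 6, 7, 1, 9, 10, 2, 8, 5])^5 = [0, 8, 11, 2, 4, 13, 6, 7, 12, 9, 10, 3, 1, 5]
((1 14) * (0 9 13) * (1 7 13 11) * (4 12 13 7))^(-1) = (0 13 12 4 14 1 11 9)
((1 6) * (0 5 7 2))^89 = (0 5 7 2)(1 6)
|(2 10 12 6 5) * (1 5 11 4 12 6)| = 8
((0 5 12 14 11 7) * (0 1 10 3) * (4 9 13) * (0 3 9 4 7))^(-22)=((0 5 12 14 11)(1 10 9 13 7))^(-22)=(0 14 5 11 12)(1 13 10 7 9)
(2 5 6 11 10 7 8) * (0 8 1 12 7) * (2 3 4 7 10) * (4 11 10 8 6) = (0 6 10)(1 12 8 3 11 2 5 4 7) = [6, 12, 5, 11, 7, 4, 10, 1, 3, 9, 0, 2, 8]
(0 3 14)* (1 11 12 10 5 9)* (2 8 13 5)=(0 3 14)(1 11 12 10 2 8 13 5 9)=[3, 11, 8, 14, 4, 9, 6, 7, 13, 1, 2, 12, 10, 5, 0]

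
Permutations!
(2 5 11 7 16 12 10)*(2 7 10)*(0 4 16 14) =[4, 1, 5, 3, 16, 11, 6, 14, 8, 9, 7, 10, 2, 13, 0, 15, 12] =(0 4 16 12 2 5 11 10 7 14)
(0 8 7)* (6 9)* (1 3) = (0 8 7)(1 3)(6 9) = [8, 3, 2, 1, 4, 5, 9, 0, 7, 6]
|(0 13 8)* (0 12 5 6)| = 6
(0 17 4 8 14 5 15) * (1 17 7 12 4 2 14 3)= [7, 17, 14, 1, 8, 15, 6, 12, 3, 9, 10, 11, 4, 13, 5, 0, 16, 2]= (0 7 12 4 8 3 1 17 2 14 5 15)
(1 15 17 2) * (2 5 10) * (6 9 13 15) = (1 6 9 13 15 17 5 10 2) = [0, 6, 1, 3, 4, 10, 9, 7, 8, 13, 2, 11, 12, 15, 14, 17, 16, 5]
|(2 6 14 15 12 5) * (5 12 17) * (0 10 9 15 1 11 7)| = 12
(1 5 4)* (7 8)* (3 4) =(1 5 3 4)(7 8) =[0, 5, 2, 4, 1, 3, 6, 8, 7]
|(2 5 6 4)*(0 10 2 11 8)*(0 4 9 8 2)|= |(0 10)(2 5 6 9 8 4 11)|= 14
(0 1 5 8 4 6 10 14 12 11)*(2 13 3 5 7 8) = (0 1 7 8 4 6 10 14 12 11)(2 13 3 5) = [1, 7, 13, 5, 6, 2, 10, 8, 4, 9, 14, 0, 11, 3, 12]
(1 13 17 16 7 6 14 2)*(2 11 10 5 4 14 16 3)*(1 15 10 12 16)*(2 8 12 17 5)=[0, 13, 15, 8, 14, 4, 1, 6, 12, 9, 2, 17, 16, 5, 11, 10, 7, 3]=(1 13 5 4 14 11 17 3 8 12 16 7 6)(2 15 10)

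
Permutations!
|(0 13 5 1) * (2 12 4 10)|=|(0 13 5 1)(2 12 4 10)|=4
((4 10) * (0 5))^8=(10)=((0 5)(4 10))^8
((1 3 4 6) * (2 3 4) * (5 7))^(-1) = (1 6 4)(2 3)(5 7) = ((1 4 6)(2 3)(5 7))^(-1)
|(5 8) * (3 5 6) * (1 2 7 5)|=|(1 2 7 5 8 6 3)|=7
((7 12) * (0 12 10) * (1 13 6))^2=(0 7)(1 6 13)(10 12)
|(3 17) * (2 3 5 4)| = |(2 3 17 5 4)| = 5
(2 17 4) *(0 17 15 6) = (0 17 4 2 15 6) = [17, 1, 15, 3, 2, 5, 0, 7, 8, 9, 10, 11, 12, 13, 14, 6, 16, 4]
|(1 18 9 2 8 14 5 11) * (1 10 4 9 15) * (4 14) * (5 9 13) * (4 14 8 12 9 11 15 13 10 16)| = 30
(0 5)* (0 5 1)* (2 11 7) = (0 1)(2 11 7) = [1, 0, 11, 3, 4, 5, 6, 2, 8, 9, 10, 7]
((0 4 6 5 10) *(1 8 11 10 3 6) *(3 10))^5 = (0 3 4 6 1 5 8 10 11)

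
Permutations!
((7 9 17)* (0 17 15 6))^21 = ((0 17 7 9 15 6))^21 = (0 9)(6 7)(15 17)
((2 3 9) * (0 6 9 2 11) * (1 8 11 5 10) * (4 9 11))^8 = ((0 6 11)(1 8 4 9 5 10)(2 3))^8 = (0 11 6)(1 4 5)(8 9 10)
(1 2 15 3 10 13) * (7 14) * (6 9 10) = (1 2 15 3 6 9 10 13)(7 14) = [0, 2, 15, 6, 4, 5, 9, 14, 8, 10, 13, 11, 12, 1, 7, 3]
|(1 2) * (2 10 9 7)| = 5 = |(1 10 9 7 2)|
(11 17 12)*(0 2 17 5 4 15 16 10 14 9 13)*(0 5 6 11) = [2, 1, 17, 3, 15, 4, 11, 7, 8, 13, 14, 6, 0, 5, 9, 16, 10, 12] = (0 2 17 12)(4 15 16 10 14 9 13 5)(6 11)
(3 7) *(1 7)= (1 7 3)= [0, 7, 2, 1, 4, 5, 6, 3]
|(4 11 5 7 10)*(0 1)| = 10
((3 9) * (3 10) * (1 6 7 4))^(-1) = ((1 6 7 4)(3 9 10))^(-1) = (1 4 7 6)(3 10 9)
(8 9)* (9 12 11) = [0, 1, 2, 3, 4, 5, 6, 7, 12, 8, 10, 9, 11] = (8 12 11 9)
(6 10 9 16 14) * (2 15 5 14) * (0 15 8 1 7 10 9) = (0 15 5 14 6 9 16 2 8 1 7 10) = [15, 7, 8, 3, 4, 14, 9, 10, 1, 16, 0, 11, 12, 13, 6, 5, 2]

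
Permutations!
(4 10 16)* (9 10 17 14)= (4 17 14 9 10 16)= [0, 1, 2, 3, 17, 5, 6, 7, 8, 10, 16, 11, 12, 13, 9, 15, 4, 14]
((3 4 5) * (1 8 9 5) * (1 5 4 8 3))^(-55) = (1 5 4 9 8 3)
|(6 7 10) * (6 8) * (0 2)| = 4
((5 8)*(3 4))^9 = ((3 4)(5 8))^9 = (3 4)(5 8)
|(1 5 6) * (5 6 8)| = 2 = |(1 6)(5 8)|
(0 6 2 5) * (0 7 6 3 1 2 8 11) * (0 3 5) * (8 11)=[5, 2, 0, 1, 4, 7, 11, 6, 8, 9, 10, 3]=(0 5 7 6 11 3 1 2)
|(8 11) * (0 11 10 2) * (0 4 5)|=|(0 11 8 10 2 4 5)|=7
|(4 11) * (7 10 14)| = |(4 11)(7 10 14)| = 6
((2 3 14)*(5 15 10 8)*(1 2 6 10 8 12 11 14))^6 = ((1 2 3)(5 15 8)(6 10 12 11 14))^6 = (15)(6 10 12 11 14)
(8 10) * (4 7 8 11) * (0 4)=(0 4 7 8 10 11)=[4, 1, 2, 3, 7, 5, 6, 8, 10, 9, 11, 0]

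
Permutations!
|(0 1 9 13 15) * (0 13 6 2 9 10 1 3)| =|(0 3)(1 10)(2 9 6)(13 15)| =6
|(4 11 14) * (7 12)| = 6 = |(4 11 14)(7 12)|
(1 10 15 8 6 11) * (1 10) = [0, 1, 2, 3, 4, 5, 11, 7, 6, 9, 15, 10, 12, 13, 14, 8] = (6 11 10 15 8)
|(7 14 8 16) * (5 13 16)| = 6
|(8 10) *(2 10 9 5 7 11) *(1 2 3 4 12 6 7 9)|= 12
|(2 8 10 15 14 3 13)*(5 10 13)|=15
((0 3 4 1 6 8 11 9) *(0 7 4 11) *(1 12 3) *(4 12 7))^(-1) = (0 8 6 1)(3 12 7 4 9 11)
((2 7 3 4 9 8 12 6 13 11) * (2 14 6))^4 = ((2 7 3 4 9 8 12)(6 13 11 14))^4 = (14)(2 9 7 8 3 12 4)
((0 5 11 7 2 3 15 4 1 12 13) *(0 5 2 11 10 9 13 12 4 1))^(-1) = (0 4 1 15 3 2)(5 13 9 10)(7 11) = ((0 2 3 15 1 4)(5 10 9 13)(7 11))^(-1)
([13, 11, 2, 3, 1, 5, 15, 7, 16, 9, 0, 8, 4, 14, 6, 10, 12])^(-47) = (0 13 14 6 15 10)(1 11 8 16 12 4)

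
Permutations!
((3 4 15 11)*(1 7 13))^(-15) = ((1 7 13)(3 4 15 11))^(-15) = (3 4 15 11)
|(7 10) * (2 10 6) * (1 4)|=4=|(1 4)(2 10 7 6)|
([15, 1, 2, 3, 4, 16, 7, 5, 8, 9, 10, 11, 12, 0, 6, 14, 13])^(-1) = (0 13 16 5 7 6 14 15)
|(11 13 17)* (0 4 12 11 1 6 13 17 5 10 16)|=|(0 4 12 11 17 1 6 13 5 10 16)|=11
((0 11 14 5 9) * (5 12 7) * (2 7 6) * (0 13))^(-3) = (0 5 6 11 9 2 14 13 7 12)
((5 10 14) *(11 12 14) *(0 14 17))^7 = ((0 14 5 10 11 12 17))^7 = (17)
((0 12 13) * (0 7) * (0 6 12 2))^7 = ((0 2)(6 12 13 7))^7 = (0 2)(6 7 13 12)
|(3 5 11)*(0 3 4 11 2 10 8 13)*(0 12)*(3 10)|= |(0 10 8 13 12)(2 3 5)(4 11)|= 30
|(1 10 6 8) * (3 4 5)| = |(1 10 6 8)(3 4 5)| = 12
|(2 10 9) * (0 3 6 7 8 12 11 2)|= |(0 3 6 7 8 12 11 2 10 9)|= 10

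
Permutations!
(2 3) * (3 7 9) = (2 7 9 3) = [0, 1, 7, 2, 4, 5, 6, 9, 8, 3]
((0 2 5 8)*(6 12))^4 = ((0 2 5 8)(6 12))^4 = (12)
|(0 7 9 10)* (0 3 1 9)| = |(0 7)(1 9 10 3)| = 4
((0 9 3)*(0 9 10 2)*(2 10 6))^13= (10)(0 6 2)(3 9)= ((10)(0 6 2)(3 9))^13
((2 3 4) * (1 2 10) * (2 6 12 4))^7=((1 6 12 4 10)(2 3))^7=(1 12 10 6 4)(2 3)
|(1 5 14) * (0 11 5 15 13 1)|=12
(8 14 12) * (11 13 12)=[0, 1, 2, 3, 4, 5, 6, 7, 14, 9, 10, 13, 8, 12, 11]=(8 14 11 13 12)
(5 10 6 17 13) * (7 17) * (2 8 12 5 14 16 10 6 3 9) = [0, 1, 8, 9, 4, 6, 7, 17, 12, 2, 3, 11, 5, 14, 16, 15, 10, 13] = (2 8 12 5 6 7 17 13 14 16 10 3 9)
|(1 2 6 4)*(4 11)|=5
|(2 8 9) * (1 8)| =4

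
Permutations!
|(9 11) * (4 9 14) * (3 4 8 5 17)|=8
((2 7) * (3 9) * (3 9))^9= (9)(2 7)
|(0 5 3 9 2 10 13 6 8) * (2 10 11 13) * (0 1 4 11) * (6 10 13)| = |(0 5 3 9 13 10 2)(1 4 11 6 8)| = 35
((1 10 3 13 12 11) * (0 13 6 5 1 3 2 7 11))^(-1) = (0 12 13)(1 5 6 3 11 7 2 10)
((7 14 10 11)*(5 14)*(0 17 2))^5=((0 17 2)(5 14 10 11 7))^5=(0 2 17)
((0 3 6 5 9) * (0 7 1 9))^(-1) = (0 5 6 3)(1 7 9)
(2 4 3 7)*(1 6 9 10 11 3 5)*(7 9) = (1 6 7 2 4 5)(3 9 10 11) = [0, 6, 4, 9, 5, 1, 7, 2, 8, 10, 11, 3]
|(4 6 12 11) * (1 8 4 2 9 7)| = 9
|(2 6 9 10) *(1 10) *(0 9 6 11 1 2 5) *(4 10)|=|(0 9 2 11 1 4 10 5)|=8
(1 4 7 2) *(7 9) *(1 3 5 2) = (1 4 9 7)(2 3 5) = [0, 4, 3, 5, 9, 2, 6, 1, 8, 7]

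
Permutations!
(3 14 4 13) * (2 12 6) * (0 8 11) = (0 8 11)(2 12 6)(3 14 4 13) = [8, 1, 12, 14, 13, 5, 2, 7, 11, 9, 10, 0, 6, 3, 4]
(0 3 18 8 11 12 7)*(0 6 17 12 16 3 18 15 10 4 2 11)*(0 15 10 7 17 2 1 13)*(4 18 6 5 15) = (0 6 2 11 16 3 10 18 8 4 1 13)(5 15 7)(12 17) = [6, 13, 11, 10, 1, 15, 2, 5, 4, 9, 18, 16, 17, 0, 14, 7, 3, 12, 8]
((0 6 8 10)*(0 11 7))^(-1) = (0 7 11 10 8 6)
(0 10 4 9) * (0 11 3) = [10, 1, 2, 0, 9, 5, 6, 7, 8, 11, 4, 3] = (0 10 4 9 11 3)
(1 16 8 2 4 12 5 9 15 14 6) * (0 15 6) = [15, 16, 4, 3, 12, 9, 1, 7, 2, 6, 10, 11, 5, 13, 0, 14, 8] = (0 15 14)(1 16 8 2 4 12 5 9 6)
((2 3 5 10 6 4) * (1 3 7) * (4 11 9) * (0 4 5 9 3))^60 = ((0 4 2 7 1)(3 9 5 10 6 11))^60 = (11)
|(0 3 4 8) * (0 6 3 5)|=4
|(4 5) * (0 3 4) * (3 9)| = 5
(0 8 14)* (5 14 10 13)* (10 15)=(0 8 15 10 13 5 14)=[8, 1, 2, 3, 4, 14, 6, 7, 15, 9, 13, 11, 12, 5, 0, 10]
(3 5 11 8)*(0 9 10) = (0 9 10)(3 5 11 8) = [9, 1, 2, 5, 4, 11, 6, 7, 3, 10, 0, 8]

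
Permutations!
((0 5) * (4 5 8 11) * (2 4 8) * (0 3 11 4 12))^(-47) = ((0 2 12)(3 11 8 4 5))^(-47) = (0 2 12)(3 4 11 5 8)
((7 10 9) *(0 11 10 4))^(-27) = ((0 11 10 9 7 4))^(-27) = (0 9)(4 10)(7 11)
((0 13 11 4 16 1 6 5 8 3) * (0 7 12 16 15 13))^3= (1 8 12 6 3 16 5 7)(4 11 13 15)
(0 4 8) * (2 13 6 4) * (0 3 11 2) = [0, 1, 13, 11, 8, 5, 4, 7, 3, 9, 10, 2, 12, 6] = (2 13 6 4 8 3 11)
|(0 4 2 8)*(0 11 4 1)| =4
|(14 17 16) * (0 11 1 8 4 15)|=|(0 11 1 8 4 15)(14 17 16)|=6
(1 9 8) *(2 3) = (1 9 8)(2 3) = [0, 9, 3, 2, 4, 5, 6, 7, 1, 8]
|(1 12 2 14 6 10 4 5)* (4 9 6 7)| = 21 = |(1 12 2 14 7 4 5)(6 10 9)|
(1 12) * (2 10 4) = (1 12)(2 10 4) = [0, 12, 10, 3, 2, 5, 6, 7, 8, 9, 4, 11, 1]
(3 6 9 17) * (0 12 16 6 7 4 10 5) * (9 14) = (0 12 16 6 14 9 17 3 7 4 10 5) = [12, 1, 2, 7, 10, 0, 14, 4, 8, 17, 5, 11, 16, 13, 9, 15, 6, 3]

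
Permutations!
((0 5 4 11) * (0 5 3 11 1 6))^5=(0 1 5 3 6 4 11)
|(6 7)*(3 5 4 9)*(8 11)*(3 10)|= 10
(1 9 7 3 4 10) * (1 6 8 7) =(1 9)(3 4 10 6 8 7) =[0, 9, 2, 4, 10, 5, 8, 3, 7, 1, 6]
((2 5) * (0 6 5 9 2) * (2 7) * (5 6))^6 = ((0 5)(2 9 7))^6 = (9)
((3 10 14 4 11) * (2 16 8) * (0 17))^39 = ((0 17)(2 16 8)(3 10 14 4 11))^39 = (0 17)(3 11 4 14 10)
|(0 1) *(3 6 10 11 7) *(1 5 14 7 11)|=|(0 5 14 7 3 6 10 1)|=8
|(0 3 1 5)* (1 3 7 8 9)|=|(0 7 8 9 1 5)|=6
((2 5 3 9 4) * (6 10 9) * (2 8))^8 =((2 5 3 6 10 9 4 8))^8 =(10)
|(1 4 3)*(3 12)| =4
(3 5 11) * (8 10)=(3 5 11)(8 10)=[0, 1, 2, 5, 4, 11, 6, 7, 10, 9, 8, 3]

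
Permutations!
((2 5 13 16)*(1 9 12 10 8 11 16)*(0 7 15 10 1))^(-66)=((0 7 15 10 8 11 16 2 5 13)(1 9 12))^(-66)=(0 8 5 15 16)(2 7 11 13 10)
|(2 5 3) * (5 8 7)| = |(2 8 7 5 3)| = 5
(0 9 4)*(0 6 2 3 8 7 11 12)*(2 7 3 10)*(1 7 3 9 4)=(0 4 6 3 8 9 1 7 11 12)(2 10)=[4, 7, 10, 8, 6, 5, 3, 11, 9, 1, 2, 12, 0]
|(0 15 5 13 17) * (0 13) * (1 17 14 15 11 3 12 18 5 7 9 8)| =|(0 11 3 12 18 5)(1 17 13 14 15 7 9 8)| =24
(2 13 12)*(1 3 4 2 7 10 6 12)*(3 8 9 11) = (1 8 9 11 3 4 2 13)(6 12 7 10) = [0, 8, 13, 4, 2, 5, 12, 10, 9, 11, 6, 3, 7, 1]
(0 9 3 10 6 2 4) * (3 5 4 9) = (0 3 10 6 2 9 5 4) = [3, 1, 9, 10, 0, 4, 2, 7, 8, 5, 6]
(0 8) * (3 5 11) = (0 8)(3 5 11) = [8, 1, 2, 5, 4, 11, 6, 7, 0, 9, 10, 3]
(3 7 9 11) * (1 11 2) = [0, 11, 1, 7, 4, 5, 6, 9, 8, 2, 10, 3] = (1 11 3 7 9 2)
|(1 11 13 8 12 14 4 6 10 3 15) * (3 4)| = |(1 11 13 8 12 14 3 15)(4 6 10)| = 24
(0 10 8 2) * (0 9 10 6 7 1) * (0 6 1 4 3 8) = (0 1 6 7 4 3 8 2 9 10) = [1, 6, 9, 8, 3, 5, 7, 4, 2, 10, 0]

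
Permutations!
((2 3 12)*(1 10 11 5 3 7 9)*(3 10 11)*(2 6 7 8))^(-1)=(1 9 7 6 12 3 10 5 11)(2 8)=((1 11 5 10 3 12 6 7 9)(2 8))^(-1)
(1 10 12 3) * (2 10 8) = [0, 8, 10, 1, 4, 5, 6, 7, 2, 9, 12, 11, 3] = (1 8 2 10 12 3)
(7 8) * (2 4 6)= (2 4 6)(7 8)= [0, 1, 4, 3, 6, 5, 2, 8, 7]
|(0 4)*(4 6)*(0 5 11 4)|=6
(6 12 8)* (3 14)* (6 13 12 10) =(3 14)(6 10)(8 13 12) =[0, 1, 2, 14, 4, 5, 10, 7, 13, 9, 6, 11, 8, 12, 3]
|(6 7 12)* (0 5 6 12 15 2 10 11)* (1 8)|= |(0 5 6 7 15 2 10 11)(1 8)|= 8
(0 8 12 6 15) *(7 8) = (0 7 8 12 6 15) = [7, 1, 2, 3, 4, 5, 15, 8, 12, 9, 10, 11, 6, 13, 14, 0]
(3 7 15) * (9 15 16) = (3 7 16 9 15) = [0, 1, 2, 7, 4, 5, 6, 16, 8, 15, 10, 11, 12, 13, 14, 3, 9]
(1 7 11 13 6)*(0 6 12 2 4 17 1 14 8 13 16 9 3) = (0 6 14 8 13 12 2 4 17 1 7 11 16 9 3) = [6, 7, 4, 0, 17, 5, 14, 11, 13, 3, 10, 16, 2, 12, 8, 15, 9, 1]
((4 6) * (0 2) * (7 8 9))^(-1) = (0 2)(4 6)(7 9 8)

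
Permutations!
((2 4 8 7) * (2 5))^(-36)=((2 4 8 7 5))^(-36)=(2 5 7 8 4)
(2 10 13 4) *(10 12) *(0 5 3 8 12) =(0 5 3 8 12 10 13 4 2) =[5, 1, 0, 8, 2, 3, 6, 7, 12, 9, 13, 11, 10, 4]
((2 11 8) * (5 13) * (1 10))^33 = ((1 10)(2 11 8)(5 13))^33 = (1 10)(5 13)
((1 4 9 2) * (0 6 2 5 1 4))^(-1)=((0 6 2 4 9 5 1))^(-1)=(0 1 5 9 4 2 6)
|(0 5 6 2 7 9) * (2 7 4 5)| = |(0 2 4 5 6 7 9)| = 7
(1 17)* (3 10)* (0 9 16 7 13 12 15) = (0 9 16 7 13 12 15)(1 17)(3 10) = [9, 17, 2, 10, 4, 5, 6, 13, 8, 16, 3, 11, 15, 12, 14, 0, 7, 1]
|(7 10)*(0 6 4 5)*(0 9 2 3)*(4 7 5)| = |(0 6 7 10 5 9 2 3)| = 8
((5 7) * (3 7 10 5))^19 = ((3 7)(5 10))^19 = (3 7)(5 10)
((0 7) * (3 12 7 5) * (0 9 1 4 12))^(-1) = (0 3 5)(1 9 7 12 4)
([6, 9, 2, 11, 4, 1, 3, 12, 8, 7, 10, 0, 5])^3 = (0 11 3 6)(1 12 9 5 7)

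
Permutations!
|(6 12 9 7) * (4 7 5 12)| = |(4 7 6)(5 12 9)| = 3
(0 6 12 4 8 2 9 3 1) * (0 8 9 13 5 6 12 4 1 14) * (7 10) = (0 12 1 8 2 13 5 6 4 9 3 14)(7 10) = [12, 8, 13, 14, 9, 6, 4, 10, 2, 3, 7, 11, 1, 5, 0]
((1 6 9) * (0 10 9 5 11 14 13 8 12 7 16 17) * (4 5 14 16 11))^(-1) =(0 17 16 11 7 12 8 13 14 6 1 9 10)(4 5)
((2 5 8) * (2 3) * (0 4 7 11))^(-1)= (0 11 7 4)(2 3 8 5)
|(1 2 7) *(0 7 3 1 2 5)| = 6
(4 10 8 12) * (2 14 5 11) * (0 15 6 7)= [15, 1, 14, 3, 10, 11, 7, 0, 12, 9, 8, 2, 4, 13, 5, 6]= (0 15 6 7)(2 14 5 11)(4 10 8 12)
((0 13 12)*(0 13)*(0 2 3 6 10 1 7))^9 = (0 3 10 7 2 6 1)(12 13)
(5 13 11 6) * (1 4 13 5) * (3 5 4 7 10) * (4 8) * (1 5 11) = (1 7 10 3 11 6 5 8 4 13) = [0, 7, 2, 11, 13, 8, 5, 10, 4, 9, 3, 6, 12, 1]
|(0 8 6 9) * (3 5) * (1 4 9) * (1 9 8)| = |(0 1 4 8 6 9)(3 5)| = 6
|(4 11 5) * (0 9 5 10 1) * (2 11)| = |(0 9 5 4 2 11 10 1)| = 8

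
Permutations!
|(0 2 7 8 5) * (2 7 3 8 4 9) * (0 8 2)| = 4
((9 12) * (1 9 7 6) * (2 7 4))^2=(1 12 2 6 9 4 7)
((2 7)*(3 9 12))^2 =(3 12 9)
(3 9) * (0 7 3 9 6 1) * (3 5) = (9)(0 7 5 3 6 1) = [7, 0, 2, 6, 4, 3, 1, 5, 8, 9]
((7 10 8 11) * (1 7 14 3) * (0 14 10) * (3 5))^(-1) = (0 7 1 3 5 14)(8 10 11)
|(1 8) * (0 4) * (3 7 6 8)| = |(0 4)(1 3 7 6 8)| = 10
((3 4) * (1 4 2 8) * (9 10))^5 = ((1 4 3 2 8)(9 10))^5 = (9 10)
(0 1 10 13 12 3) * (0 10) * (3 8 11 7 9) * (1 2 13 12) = (0 2 13 1)(3 10 12 8 11 7 9) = [2, 0, 13, 10, 4, 5, 6, 9, 11, 3, 12, 7, 8, 1]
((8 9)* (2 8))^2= (2 9 8)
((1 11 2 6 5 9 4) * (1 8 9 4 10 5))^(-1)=((1 11 2 6)(4 8 9 10 5))^(-1)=(1 6 2 11)(4 5 10 9 8)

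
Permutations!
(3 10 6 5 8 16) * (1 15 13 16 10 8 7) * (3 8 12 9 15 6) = (1 6 5 7)(3 12 9 15 13 16 8 10) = [0, 6, 2, 12, 4, 7, 5, 1, 10, 15, 3, 11, 9, 16, 14, 13, 8]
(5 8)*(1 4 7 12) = (1 4 7 12)(5 8) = [0, 4, 2, 3, 7, 8, 6, 12, 5, 9, 10, 11, 1]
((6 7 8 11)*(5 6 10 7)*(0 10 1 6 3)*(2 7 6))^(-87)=(0 5 10 3 6)(1 8 2 11 7)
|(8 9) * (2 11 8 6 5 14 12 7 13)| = |(2 11 8 9 6 5 14 12 7 13)| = 10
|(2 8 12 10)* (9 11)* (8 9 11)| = 5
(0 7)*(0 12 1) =(0 7 12 1) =[7, 0, 2, 3, 4, 5, 6, 12, 8, 9, 10, 11, 1]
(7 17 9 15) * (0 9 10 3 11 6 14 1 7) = (0 9 15)(1 7 17 10 3 11 6 14) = [9, 7, 2, 11, 4, 5, 14, 17, 8, 15, 3, 6, 12, 13, 1, 0, 16, 10]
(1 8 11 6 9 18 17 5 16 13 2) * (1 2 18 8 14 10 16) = (1 14 10 16 13 18 17 5)(6 9 8 11) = [0, 14, 2, 3, 4, 1, 9, 7, 11, 8, 16, 6, 12, 18, 10, 15, 13, 5, 17]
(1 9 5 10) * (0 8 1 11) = [8, 9, 2, 3, 4, 10, 6, 7, 1, 5, 11, 0] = (0 8 1 9 5 10 11)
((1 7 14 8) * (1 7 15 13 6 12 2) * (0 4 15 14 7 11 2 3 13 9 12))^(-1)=(0 6 13 3 12 9 15 4)(1 2 11 8 14)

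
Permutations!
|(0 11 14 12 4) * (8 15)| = |(0 11 14 12 4)(8 15)| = 10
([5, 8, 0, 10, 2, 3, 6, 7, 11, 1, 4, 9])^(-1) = (0 2 4 10 3 5)(1 9 11 8)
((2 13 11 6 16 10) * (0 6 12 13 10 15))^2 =((0 6 16 15)(2 10)(11 12 13))^2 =(0 16)(6 15)(11 13 12)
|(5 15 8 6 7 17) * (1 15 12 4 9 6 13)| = 28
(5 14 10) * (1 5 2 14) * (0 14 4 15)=(0 14 10 2 4 15)(1 5)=[14, 5, 4, 3, 15, 1, 6, 7, 8, 9, 2, 11, 12, 13, 10, 0]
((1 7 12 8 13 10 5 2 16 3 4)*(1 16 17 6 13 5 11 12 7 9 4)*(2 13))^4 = ((1 9 4 16 3)(2 17 6)(5 13 10 11 12 8))^4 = (1 3 16 4 9)(2 17 6)(5 12 10)(8 11 13)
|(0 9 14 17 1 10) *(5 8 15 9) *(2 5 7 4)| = |(0 7 4 2 5 8 15 9 14 17 1 10)| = 12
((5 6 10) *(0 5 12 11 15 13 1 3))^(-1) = (0 3 1 13 15 11 12 10 6 5)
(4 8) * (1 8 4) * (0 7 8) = (0 7 8 1) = [7, 0, 2, 3, 4, 5, 6, 8, 1]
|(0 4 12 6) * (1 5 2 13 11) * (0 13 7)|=10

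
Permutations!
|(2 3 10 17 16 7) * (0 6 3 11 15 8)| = |(0 6 3 10 17 16 7 2 11 15 8)| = 11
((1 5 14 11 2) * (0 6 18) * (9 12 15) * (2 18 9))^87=((0 6 9 12 15 2 1 5 14 11 18))^87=(0 18 11 14 5 1 2 15 12 9 6)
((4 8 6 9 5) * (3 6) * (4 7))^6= ((3 6 9 5 7 4 8))^6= (3 8 4 7 5 9 6)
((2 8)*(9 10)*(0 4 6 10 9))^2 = ((0 4 6 10)(2 8))^2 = (0 6)(4 10)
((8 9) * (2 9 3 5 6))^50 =(2 8 5)(3 6 9)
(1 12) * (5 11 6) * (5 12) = [0, 5, 2, 3, 4, 11, 12, 7, 8, 9, 10, 6, 1] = (1 5 11 6 12)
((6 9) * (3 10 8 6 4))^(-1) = (3 4 9 6 8 10)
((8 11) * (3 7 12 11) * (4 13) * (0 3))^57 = (0 12)(3 11)(4 13)(7 8)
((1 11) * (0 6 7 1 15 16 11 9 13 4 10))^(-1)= ((0 6 7 1 9 13 4 10)(11 15 16))^(-1)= (0 10 4 13 9 1 7 6)(11 16 15)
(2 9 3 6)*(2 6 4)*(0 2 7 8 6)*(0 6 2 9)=[9, 1, 0, 4, 7, 5, 6, 8, 2, 3]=(0 9 3 4 7 8 2)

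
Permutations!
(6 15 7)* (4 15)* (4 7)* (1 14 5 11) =[0, 14, 2, 3, 15, 11, 7, 6, 8, 9, 10, 1, 12, 13, 5, 4] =(1 14 5 11)(4 15)(6 7)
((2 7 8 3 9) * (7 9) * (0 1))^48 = (9)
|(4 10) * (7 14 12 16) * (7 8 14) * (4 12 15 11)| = |(4 10 12 16 8 14 15 11)| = 8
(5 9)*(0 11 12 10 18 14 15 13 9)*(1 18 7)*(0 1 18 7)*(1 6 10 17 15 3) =(0 11 12 17 15 13 9 5 6 10)(1 7 18 14 3) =[11, 7, 2, 1, 4, 6, 10, 18, 8, 5, 0, 12, 17, 9, 3, 13, 16, 15, 14]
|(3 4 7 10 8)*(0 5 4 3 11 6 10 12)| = 20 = |(0 5 4 7 12)(6 10 8 11)|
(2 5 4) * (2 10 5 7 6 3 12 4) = (2 7 6 3 12 4 10 5) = [0, 1, 7, 12, 10, 2, 3, 6, 8, 9, 5, 11, 4]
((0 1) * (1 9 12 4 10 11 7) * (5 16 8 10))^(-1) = (0 1 7 11 10 8 16 5 4 12 9)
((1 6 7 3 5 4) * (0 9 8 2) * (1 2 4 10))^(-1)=(0 2 4 8 9)(1 10 5 3 7 6)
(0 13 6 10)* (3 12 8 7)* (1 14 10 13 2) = (0 2 1 14 10)(3 12 8 7)(6 13) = [2, 14, 1, 12, 4, 5, 13, 3, 7, 9, 0, 11, 8, 6, 10]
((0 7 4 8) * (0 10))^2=(0 4 10 7 8)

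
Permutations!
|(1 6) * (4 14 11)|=6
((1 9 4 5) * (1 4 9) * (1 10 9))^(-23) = ((1 10 9)(4 5))^(-23) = (1 10 9)(4 5)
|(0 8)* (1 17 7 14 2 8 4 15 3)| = |(0 4 15 3 1 17 7 14 2 8)| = 10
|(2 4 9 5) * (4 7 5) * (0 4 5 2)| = 4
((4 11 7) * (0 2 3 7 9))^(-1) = ((0 2 3 7 4 11 9))^(-1) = (0 9 11 4 7 3 2)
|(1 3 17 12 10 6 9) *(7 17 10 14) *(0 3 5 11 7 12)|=10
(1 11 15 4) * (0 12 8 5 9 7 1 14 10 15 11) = [12, 0, 2, 3, 14, 9, 6, 1, 5, 7, 15, 11, 8, 13, 10, 4] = (0 12 8 5 9 7 1)(4 14 10 15)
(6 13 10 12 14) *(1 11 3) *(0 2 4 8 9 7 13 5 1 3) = (0 2 4 8 9 7 13 10 12 14 6 5 1 11) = [2, 11, 4, 3, 8, 1, 5, 13, 9, 7, 12, 0, 14, 10, 6]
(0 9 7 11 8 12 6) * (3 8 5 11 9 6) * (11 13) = [6, 1, 2, 8, 4, 13, 0, 9, 12, 7, 10, 5, 3, 11] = (0 6)(3 8 12)(5 13 11)(7 9)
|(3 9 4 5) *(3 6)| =5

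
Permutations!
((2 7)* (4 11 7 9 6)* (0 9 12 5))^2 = (0 6 11 2 5 9 4 7 12)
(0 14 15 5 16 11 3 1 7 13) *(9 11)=(0 14 15 5 16 9 11 3 1 7 13)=[14, 7, 2, 1, 4, 16, 6, 13, 8, 11, 10, 3, 12, 0, 15, 5, 9]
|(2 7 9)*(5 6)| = 6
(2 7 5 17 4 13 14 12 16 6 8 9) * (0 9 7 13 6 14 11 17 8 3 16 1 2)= (0 9)(1 2 13 11 17 4 6 3 16 14 12)(5 8 7)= [9, 2, 13, 16, 6, 8, 3, 5, 7, 0, 10, 17, 1, 11, 12, 15, 14, 4]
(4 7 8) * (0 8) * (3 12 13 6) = (0 8 4 7)(3 12 13 6) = [8, 1, 2, 12, 7, 5, 3, 0, 4, 9, 10, 11, 13, 6]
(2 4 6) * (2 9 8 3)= (2 4 6 9 8 3)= [0, 1, 4, 2, 6, 5, 9, 7, 3, 8]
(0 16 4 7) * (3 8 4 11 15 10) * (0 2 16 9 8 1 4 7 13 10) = (0 9 8 7 2 16 11 15)(1 4 13 10 3) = [9, 4, 16, 1, 13, 5, 6, 2, 7, 8, 3, 15, 12, 10, 14, 0, 11]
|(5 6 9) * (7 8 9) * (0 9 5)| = 4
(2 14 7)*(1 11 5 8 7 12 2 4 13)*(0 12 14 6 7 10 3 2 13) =(14)(0 12 13 1 11 5 8 10 3 2 6 7 4) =[12, 11, 6, 2, 0, 8, 7, 4, 10, 9, 3, 5, 13, 1, 14]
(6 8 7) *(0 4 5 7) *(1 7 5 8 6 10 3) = (0 4 8)(1 7 10 3) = [4, 7, 2, 1, 8, 5, 6, 10, 0, 9, 3]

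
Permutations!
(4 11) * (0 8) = (0 8)(4 11) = [8, 1, 2, 3, 11, 5, 6, 7, 0, 9, 10, 4]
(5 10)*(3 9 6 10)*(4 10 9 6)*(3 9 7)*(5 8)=[0, 1, 2, 6, 10, 9, 7, 3, 5, 4, 8]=(3 6 7)(4 10 8 5 9)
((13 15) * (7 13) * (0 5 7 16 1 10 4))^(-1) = ((0 5 7 13 15 16 1 10 4))^(-1) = (0 4 10 1 16 15 13 7 5)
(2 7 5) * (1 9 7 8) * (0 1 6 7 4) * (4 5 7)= (0 1 9 5 2 8 6 4)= [1, 9, 8, 3, 0, 2, 4, 7, 6, 5]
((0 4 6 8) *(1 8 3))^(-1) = (0 8 1 3 6 4)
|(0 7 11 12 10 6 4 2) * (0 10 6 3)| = 9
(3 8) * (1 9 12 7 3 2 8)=[0, 9, 8, 1, 4, 5, 6, 3, 2, 12, 10, 11, 7]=(1 9 12 7 3)(2 8)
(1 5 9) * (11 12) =[0, 5, 2, 3, 4, 9, 6, 7, 8, 1, 10, 12, 11] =(1 5 9)(11 12)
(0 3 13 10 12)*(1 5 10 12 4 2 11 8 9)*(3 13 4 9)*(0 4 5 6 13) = (1 6 13 12 4 2 11 8 3 5 10 9) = [0, 6, 11, 5, 2, 10, 13, 7, 3, 1, 9, 8, 4, 12]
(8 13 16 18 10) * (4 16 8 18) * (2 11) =(2 11)(4 16)(8 13)(10 18) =[0, 1, 11, 3, 16, 5, 6, 7, 13, 9, 18, 2, 12, 8, 14, 15, 4, 17, 10]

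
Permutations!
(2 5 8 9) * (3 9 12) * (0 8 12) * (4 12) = (0 8)(2 5 4 12 3 9) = [8, 1, 5, 9, 12, 4, 6, 7, 0, 2, 10, 11, 3]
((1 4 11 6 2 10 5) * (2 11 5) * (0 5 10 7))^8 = ((0 5 1 4 10 2 7)(6 11))^8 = (11)(0 5 1 4 10 2 7)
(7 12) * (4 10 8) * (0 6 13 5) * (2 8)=(0 6 13 5)(2 8 4 10)(7 12)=[6, 1, 8, 3, 10, 0, 13, 12, 4, 9, 2, 11, 7, 5]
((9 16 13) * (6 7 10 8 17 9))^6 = (6 16 17 10)(7 13 9 8) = ((6 7 10 8 17 9 16 13))^6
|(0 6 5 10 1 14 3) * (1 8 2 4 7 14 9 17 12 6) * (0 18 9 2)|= 15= |(0 1 2 4 7 14 3 18 9 17 12 6 5 10 8)|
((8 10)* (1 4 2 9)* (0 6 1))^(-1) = (0 9 2 4 1 6)(8 10)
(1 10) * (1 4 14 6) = [0, 10, 2, 3, 14, 5, 1, 7, 8, 9, 4, 11, 12, 13, 6] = (1 10 4 14 6)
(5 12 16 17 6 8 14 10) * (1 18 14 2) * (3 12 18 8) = (1 8 2)(3 12 16 17 6)(5 18 14 10) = [0, 8, 1, 12, 4, 18, 3, 7, 2, 9, 5, 11, 16, 13, 10, 15, 17, 6, 14]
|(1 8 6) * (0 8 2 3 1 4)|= |(0 8 6 4)(1 2 3)|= 12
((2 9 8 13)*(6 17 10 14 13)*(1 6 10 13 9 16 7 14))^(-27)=((1 6 17 13 2 16 7 14 9 8 10))^(-27)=(1 7 6 14 17 9 13 8 2 10 16)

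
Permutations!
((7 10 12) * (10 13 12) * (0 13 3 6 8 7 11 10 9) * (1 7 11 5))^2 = (0 12 1 3 8 10)(5 7 6 11 9 13)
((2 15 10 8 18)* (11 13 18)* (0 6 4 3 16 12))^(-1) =(0 12 16 3 4 6)(2 18 13 11 8 10 15)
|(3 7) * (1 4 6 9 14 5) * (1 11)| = 14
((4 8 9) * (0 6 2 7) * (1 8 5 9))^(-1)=((0 6 2 7)(1 8)(4 5 9))^(-1)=(0 7 2 6)(1 8)(4 9 5)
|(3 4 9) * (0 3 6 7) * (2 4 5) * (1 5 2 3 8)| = 10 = |(0 8 1 5 3 2 4 9 6 7)|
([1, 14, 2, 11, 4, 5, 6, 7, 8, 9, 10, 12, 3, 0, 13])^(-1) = [13, 0, 2, 12, 4, 5, 6, 7, 8, 9, 10, 3, 11, 14, 1]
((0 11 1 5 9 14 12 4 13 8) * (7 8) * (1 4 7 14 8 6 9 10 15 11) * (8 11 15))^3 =((15)(0 1 5 10 8)(4 13 14 12 7 6 9 11))^3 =(15)(0 10 1 8 5)(4 12 9 13 7 11 14 6)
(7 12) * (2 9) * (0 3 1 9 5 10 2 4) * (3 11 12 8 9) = (0 11 12 7 8 9 4)(1 3)(2 5 10) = [11, 3, 5, 1, 0, 10, 6, 8, 9, 4, 2, 12, 7]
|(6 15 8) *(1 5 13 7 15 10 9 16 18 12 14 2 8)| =|(1 5 13 7 15)(2 8 6 10 9 16 18 12 14)| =45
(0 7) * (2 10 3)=(0 7)(2 10 3)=[7, 1, 10, 2, 4, 5, 6, 0, 8, 9, 3]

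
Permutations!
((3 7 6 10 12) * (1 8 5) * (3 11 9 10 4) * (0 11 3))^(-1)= (0 4 6 7 3 12 10 9 11)(1 5 8)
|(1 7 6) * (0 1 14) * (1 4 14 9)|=12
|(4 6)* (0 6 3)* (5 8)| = |(0 6 4 3)(5 8)| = 4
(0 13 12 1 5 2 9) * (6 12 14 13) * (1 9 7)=(0 6 12 9)(1 5 2 7)(13 14)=[6, 5, 7, 3, 4, 2, 12, 1, 8, 0, 10, 11, 9, 14, 13]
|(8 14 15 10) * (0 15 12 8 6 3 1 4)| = 21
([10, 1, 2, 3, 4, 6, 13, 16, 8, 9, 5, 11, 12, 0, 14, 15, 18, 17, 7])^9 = [13, 1, 2, 3, 4, 10, 5, 7, 8, 9, 0, 11, 12, 6, 14, 15, 16, 17, 18]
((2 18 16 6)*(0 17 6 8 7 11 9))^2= (0 6 18 8 11)(2 16 7 9 17)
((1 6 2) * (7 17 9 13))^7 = (1 6 2)(7 13 9 17)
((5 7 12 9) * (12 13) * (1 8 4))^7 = (1 8 4)(5 13 9 7 12)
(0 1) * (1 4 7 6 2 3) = (0 4 7 6 2 3 1) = [4, 0, 3, 1, 7, 5, 2, 6]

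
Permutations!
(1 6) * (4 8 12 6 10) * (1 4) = (1 10)(4 8 12 6) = [0, 10, 2, 3, 8, 5, 4, 7, 12, 9, 1, 11, 6]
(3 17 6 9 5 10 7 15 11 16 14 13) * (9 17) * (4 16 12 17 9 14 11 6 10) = (3 14 13)(4 16 11 12 17 10 7 15 6 9 5) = [0, 1, 2, 14, 16, 4, 9, 15, 8, 5, 7, 12, 17, 3, 13, 6, 11, 10]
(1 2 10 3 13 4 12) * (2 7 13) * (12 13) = [0, 7, 10, 2, 13, 5, 6, 12, 8, 9, 3, 11, 1, 4] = (1 7 12)(2 10 3)(4 13)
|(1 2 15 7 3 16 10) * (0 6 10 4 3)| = 21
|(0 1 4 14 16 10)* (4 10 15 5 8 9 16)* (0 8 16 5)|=8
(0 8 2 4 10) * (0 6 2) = [8, 1, 4, 3, 10, 5, 2, 7, 0, 9, 6] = (0 8)(2 4 10 6)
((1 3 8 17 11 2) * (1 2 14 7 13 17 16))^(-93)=((1 3 8 16)(7 13 17 11 14))^(-93)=(1 16 8 3)(7 17 14 13 11)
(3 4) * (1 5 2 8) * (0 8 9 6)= (0 8 1 5 2 9 6)(3 4)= [8, 5, 9, 4, 3, 2, 0, 7, 1, 6]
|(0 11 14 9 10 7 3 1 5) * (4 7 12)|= |(0 11 14 9 10 12 4 7 3 1 5)|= 11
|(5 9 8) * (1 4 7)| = 3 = |(1 4 7)(5 9 8)|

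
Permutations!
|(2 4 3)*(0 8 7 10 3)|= 7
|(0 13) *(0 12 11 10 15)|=6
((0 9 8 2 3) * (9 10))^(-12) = ((0 10 9 8 2 3))^(-12) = (10)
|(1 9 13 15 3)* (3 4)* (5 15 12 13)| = 6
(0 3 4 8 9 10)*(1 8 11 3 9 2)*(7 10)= [9, 8, 1, 4, 11, 5, 6, 10, 2, 7, 0, 3]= (0 9 7 10)(1 8 2)(3 4 11)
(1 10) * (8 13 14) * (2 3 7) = (1 10)(2 3 7)(8 13 14) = [0, 10, 3, 7, 4, 5, 6, 2, 13, 9, 1, 11, 12, 14, 8]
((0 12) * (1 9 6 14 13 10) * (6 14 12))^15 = ((0 6 12)(1 9 14 13 10))^15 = (14)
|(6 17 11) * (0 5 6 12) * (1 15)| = 6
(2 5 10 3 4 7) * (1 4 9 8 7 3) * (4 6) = [0, 6, 5, 9, 3, 10, 4, 2, 7, 8, 1] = (1 6 4 3 9 8 7 2 5 10)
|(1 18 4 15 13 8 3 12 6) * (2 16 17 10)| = 36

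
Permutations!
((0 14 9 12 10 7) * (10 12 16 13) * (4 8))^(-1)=((0 14 9 16 13 10 7)(4 8))^(-1)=(0 7 10 13 16 9 14)(4 8)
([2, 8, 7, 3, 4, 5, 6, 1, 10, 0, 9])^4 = (0 8 2 10 7 9 1)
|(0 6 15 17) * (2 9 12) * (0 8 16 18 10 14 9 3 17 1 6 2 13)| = |(0 2 3 17 8 16 18 10 14 9 12 13)(1 6 15)| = 12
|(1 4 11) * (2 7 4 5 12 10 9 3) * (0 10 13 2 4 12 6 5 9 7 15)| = 70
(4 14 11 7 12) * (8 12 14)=(4 8 12)(7 14 11)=[0, 1, 2, 3, 8, 5, 6, 14, 12, 9, 10, 7, 4, 13, 11]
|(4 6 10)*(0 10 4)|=2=|(0 10)(4 6)|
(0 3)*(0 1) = (0 3 1) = [3, 0, 2, 1]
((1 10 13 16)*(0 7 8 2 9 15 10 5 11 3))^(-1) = (0 3 11 5 1 16 13 10 15 9 2 8 7)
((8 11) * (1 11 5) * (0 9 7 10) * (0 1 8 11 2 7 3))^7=(11)(0 9 3)(1 10 7 2)(5 8)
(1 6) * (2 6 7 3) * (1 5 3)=(1 7)(2 6 5 3)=[0, 7, 6, 2, 4, 3, 5, 1]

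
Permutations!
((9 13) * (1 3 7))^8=((1 3 7)(9 13))^8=(13)(1 7 3)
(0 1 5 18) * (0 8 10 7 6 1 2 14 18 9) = [2, 5, 14, 3, 4, 9, 1, 6, 10, 0, 7, 11, 12, 13, 18, 15, 16, 17, 8] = (0 2 14 18 8 10 7 6 1 5 9)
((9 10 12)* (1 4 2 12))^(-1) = ((1 4 2 12 9 10))^(-1) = (1 10 9 12 2 4)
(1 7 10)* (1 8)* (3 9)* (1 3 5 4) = [0, 7, 2, 9, 1, 4, 6, 10, 3, 5, 8] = (1 7 10 8 3 9 5 4)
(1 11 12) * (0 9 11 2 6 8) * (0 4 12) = (0 9 11)(1 2 6 8 4 12) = [9, 2, 6, 3, 12, 5, 8, 7, 4, 11, 10, 0, 1]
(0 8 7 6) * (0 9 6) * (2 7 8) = [2, 1, 7, 3, 4, 5, 9, 0, 8, 6] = (0 2 7)(6 9)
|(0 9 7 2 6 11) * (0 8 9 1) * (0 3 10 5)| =|(0 1 3 10 5)(2 6 11 8 9 7)| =30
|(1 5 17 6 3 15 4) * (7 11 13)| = |(1 5 17 6 3 15 4)(7 11 13)| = 21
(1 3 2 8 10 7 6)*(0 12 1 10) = (0 12 1 3 2 8)(6 10 7) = [12, 3, 8, 2, 4, 5, 10, 6, 0, 9, 7, 11, 1]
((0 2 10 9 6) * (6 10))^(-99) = ((0 2 6)(9 10))^(-99) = (9 10)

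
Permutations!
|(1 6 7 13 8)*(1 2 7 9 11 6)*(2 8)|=|(2 7 13)(6 9 11)|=3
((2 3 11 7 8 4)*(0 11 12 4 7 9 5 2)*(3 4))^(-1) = (0 4 2 5 9 11)(3 12)(7 8)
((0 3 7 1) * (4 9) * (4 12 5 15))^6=((0 3 7 1)(4 9 12 5 15))^6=(0 7)(1 3)(4 9 12 5 15)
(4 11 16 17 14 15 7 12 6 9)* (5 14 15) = (4 11 16 17 15 7 12 6 9)(5 14) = [0, 1, 2, 3, 11, 14, 9, 12, 8, 4, 10, 16, 6, 13, 5, 7, 17, 15]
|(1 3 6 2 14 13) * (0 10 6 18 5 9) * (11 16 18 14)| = 36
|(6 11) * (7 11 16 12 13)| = 6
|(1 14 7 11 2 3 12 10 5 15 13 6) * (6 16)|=|(1 14 7 11 2 3 12 10 5 15 13 16 6)|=13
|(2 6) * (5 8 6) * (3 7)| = |(2 5 8 6)(3 7)| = 4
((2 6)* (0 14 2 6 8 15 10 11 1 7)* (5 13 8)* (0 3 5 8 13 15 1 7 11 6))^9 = (0 15 7 8)(1 14 10 3)(2 6 5 11)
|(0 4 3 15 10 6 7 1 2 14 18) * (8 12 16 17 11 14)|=|(0 4 3 15 10 6 7 1 2 8 12 16 17 11 14 18)|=16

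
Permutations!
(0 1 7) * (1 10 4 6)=(0 10 4 6 1 7)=[10, 7, 2, 3, 6, 5, 1, 0, 8, 9, 4]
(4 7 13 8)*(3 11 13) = (3 11 13 8 4 7) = [0, 1, 2, 11, 7, 5, 6, 3, 4, 9, 10, 13, 12, 8]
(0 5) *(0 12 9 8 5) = (5 12 9 8) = [0, 1, 2, 3, 4, 12, 6, 7, 5, 8, 10, 11, 9]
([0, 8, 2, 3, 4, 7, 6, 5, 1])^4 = (8)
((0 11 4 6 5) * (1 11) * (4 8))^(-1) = (0 5 6 4 8 11 1)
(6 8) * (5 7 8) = (5 7 8 6) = [0, 1, 2, 3, 4, 7, 5, 8, 6]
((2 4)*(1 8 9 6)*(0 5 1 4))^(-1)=((0 5 1 8 9 6 4 2))^(-1)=(0 2 4 6 9 8 1 5)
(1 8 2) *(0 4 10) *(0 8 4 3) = (0 3)(1 4 10 8 2) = [3, 4, 1, 0, 10, 5, 6, 7, 2, 9, 8]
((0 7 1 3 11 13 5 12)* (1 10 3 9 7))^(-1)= ((0 1 9 7 10 3 11 13 5 12))^(-1)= (0 12 5 13 11 3 10 7 9 1)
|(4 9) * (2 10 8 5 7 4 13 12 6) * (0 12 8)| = 30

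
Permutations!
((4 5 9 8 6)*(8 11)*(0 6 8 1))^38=((0 6 4 5 9 11 1))^38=(0 5 1 4 11 6 9)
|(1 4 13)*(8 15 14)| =|(1 4 13)(8 15 14)| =3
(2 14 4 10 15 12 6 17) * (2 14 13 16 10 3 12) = (2 13 16 10 15)(3 12 6 17 14 4) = [0, 1, 13, 12, 3, 5, 17, 7, 8, 9, 15, 11, 6, 16, 4, 2, 10, 14]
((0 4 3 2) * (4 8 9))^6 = (9) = ((0 8 9 4 3 2))^6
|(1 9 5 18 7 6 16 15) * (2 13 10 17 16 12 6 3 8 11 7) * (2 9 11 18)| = 14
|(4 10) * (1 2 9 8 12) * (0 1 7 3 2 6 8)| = 18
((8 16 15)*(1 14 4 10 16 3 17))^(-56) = (1 3 15 10 14 17 8 16 4)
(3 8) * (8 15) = [0, 1, 2, 15, 4, 5, 6, 7, 3, 9, 10, 11, 12, 13, 14, 8] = (3 15 8)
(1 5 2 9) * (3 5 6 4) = (1 6 4 3 5 2 9) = [0, 6, 9, 5, 3, 2, 4, 7, 8, 1]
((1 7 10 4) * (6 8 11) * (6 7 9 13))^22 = ((1 9 13 6 8 11 7 10 4))^22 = (1 8 4 6 10 13 7 9 11)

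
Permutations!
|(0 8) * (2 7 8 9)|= |(0 9 2 7 8)|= 5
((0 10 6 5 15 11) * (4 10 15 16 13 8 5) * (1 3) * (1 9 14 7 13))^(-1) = ((0 15 11)(1 3 9 14 7 13 8 5 16)(4 10 6))^(-1) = (0 11 15)(1 16 5 8 13 7 14 9 3)(4 6 10)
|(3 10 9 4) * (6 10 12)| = 6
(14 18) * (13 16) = (13 16)(14 18) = [0, 1, 2, 3, 4, 5, 6, 7, 8, 9, 10, 11, 12, 16, 18, 15, 13, 17, 14]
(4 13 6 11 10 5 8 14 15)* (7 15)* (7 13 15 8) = (4 15)(5 7 8 14 13 6 11 10) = [0, 1, 2, 3, 15, 7, 11, 8, 14, 9, 5, 10, 12, 6, 13, 4]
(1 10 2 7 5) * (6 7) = (1 10 2 6 7 5) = [0, 10, 6, 3, 4, 1, 7, 5, 8, 9, 2]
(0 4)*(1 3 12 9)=(0 4)(1 3 12 9)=[4, 3, 2, 12, 0, 5, 6, 7, 8, 1, 10, 11, 9]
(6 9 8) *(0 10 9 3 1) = (0 10 9 8 6 3 1) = [10, 0, 2, 1, 4, 5, 3, 7, 6, 8, 9]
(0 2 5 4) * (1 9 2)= (0 1 9 2 5 4)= [1, 9, 5, 3, 0, 4, 6, 7, 8, 2]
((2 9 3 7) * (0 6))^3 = ((0 6)(2 9 3 7))^3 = (0 6)(2 7 3 9)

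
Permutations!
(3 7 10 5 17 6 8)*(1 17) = (1 17 6 8 3 7 10 5) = [0, 17, 2, 7, 4, 1, 8, 10, 3, 9, 5, 11, 12, 13, 14, 15, 16, 6]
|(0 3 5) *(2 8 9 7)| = |(0 3 5)(2 8 9 7)| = 12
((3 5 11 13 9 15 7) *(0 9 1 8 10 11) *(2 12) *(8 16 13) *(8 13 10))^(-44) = (0 3 15)(1 16 10 11 13)(5 7 9)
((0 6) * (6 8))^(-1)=((0 8 6))^(-1)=(0 6 8)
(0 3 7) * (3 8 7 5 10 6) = (0 8 7)(3 5 10 6) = [8, 1, 2, 5, 4, 10, 3, 0, 7, 9, 6]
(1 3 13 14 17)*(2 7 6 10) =(1 3 13 14 17)(2 7 6 10) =[0, 3, 7, 13, 4, 5, 10, 6, 8, 9, 2, 11, 12, 14, 17, 15, 16, 1]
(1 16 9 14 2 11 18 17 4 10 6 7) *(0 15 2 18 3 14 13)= [15, 16, 11, 14, 10, 5, 7, 1, 8, 13, 6, 3, 12, 0, 18, 2, 9, 4, 17]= (0 15 2 11 3 14 18 17 4 10 6 7 1 16 9 13)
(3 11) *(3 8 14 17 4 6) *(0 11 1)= (0 11 8 14 17 4 6 3 1)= [11, 0, 2, 1, 6, 5, 3, 7, 14, 9, 10, 8, 12, 13, 17, 15, 16, 4]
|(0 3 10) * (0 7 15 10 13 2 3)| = |(2 3 13)(7 15 10)| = 3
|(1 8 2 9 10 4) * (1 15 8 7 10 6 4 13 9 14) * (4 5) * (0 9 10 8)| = |(0 9 6 5 4 15)(1 7 8 2 14)(10 13)| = 30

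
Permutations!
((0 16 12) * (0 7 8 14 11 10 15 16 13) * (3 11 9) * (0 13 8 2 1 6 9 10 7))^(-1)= ((0 8 14 10 15 16 12)(1 6 9 3 11 7 2))^(-1)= (0 12 16 15 10 14 8)(1 2 7 11 3 9 6)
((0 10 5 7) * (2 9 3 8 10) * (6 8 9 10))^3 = ((0 2 10 5 7)(3 9)(6 8))^3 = (0 5 2 7 10)(3 9)(6 8)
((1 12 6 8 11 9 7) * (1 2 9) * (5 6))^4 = ((1 12 5 6 8 11)(2 9 7))^4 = (1 8 5)(2 9 7)(6 12 11)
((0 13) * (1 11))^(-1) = (0 13)(1 11)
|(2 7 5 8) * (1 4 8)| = 6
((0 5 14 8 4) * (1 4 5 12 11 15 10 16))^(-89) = ((0 12 11 15 10 16 1 4)(5 14 8))^(-89) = (0 4 1 16 10 15 11 12)(5 14 8)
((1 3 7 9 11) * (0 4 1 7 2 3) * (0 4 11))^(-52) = ((0 11 7 9)(1 4)(2 3))^(-52) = (11)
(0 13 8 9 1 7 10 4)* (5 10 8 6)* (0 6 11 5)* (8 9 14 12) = (0 13 11 5 10 4 6)(1 7 9)(8 14 12) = [13, 7, 2, 3, 6, 10, 0, 9, 14, 1, 4, 5, 8, 11, 12]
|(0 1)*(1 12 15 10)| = |(0 12 15 10 1)| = 5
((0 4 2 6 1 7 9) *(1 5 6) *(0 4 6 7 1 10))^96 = (10)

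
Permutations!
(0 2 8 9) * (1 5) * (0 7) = (0 2 8 9 7)(1 5) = [2, 5, 8, 3, 4, 1, 6, 0, 9, 7]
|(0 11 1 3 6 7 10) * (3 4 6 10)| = 8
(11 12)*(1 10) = (1 10)(11 12) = [0, 10, 2, 3, 4, 5, 6, 7, 8, 9, 1, 12, 11]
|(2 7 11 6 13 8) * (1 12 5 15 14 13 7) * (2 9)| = 9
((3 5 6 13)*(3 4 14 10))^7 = (14)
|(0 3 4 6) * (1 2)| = 4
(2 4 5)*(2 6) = [0, 1, 4, 3, 5, 6, 2] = (2 4 5 6)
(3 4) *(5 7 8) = (3 4)(5 7 8) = [0, 1, 2, 4, 3, 7, 6, 8, 5]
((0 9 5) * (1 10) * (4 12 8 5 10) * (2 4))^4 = (0 2 5 1 8 10 12 9 4)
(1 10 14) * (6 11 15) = (1 10 14)(6 11 15) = [0, 10, 2, 3, 4, 5, 11, 7, 8, 9, 14, 15, 12, 13, 1, 6]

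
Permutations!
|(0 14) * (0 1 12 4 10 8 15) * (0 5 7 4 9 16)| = 6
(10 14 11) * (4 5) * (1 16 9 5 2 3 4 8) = (1 16 9 5 8)(2 3 4)(10 14 11) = [0, 16, 3, 4, 2, 8, 6, 7, 1, 5, 14, 10, 12, 13, 11, 15, 9]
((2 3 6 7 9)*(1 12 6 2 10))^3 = (1 7)(2 3)(6 10)(9 12)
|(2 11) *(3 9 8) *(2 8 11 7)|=4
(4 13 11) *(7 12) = (4 13 11)(7 12) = [0, 1, 2, 3, 13, 5, 6, 12, 8, 9, 10, 4, 7, 11]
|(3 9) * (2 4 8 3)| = 5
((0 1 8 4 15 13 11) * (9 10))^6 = ((0 1 8 4 15 13 11)(9 10))^6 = (0 11 13 15 4 8 1)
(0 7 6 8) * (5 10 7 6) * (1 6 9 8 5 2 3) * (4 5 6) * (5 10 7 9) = (0 5 7 2 3 1 4 10 9 8) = [5, 4, 3, 1, 10, 7, 6, 2, 0, 8, 9]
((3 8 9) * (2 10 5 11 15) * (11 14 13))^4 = (2 13 10 11 5 15 14)(3 8 9)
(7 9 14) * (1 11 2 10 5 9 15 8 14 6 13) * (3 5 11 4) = (1 4 3 5 9 6 13)(2 10 11)(7 15 8 14) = [0, 4, 10, 5, 3, 9, 13, 15, 14, 6, 11, 2, 12, 1, 7, 8]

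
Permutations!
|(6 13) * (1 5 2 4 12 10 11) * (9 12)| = 8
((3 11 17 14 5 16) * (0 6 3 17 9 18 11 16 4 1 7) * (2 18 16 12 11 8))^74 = (0 5 9 6 4 16 3 1 17 12 7 14 11)(2 8 18)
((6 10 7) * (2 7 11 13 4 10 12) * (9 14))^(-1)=((2 7 6 12)(4 10 11 13)(9 14))^(-1)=(2 12 6 7)(4 13 11 10)(9 14)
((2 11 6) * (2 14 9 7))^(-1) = (2 7 9 14 6 11)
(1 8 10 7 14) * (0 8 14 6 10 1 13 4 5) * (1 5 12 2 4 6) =[8, 14, 4, 3, 12, 0, 10, 1, 5, 9, 7, 11, 2, 6, 13] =(0 8 5)(1 14 13 6 10 7)(2 4 12)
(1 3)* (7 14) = (1 3)(7 14) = [0, 3, 2, 1, 4, 5, 6, 14, 8, 9, 10, 11, 12, 13, 7]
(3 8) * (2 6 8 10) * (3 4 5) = (2 6 8 4 5 3 10) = [0, 1, 6, 10, 5, 3, 8, 7, 4, 9, 2]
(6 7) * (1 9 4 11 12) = (1 9 4 11 12)(6 7) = [0, 9, 2, 3, 11, 5, 7, 6, 8, 4, 10, 12, 1]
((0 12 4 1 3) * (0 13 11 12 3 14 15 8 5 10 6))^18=(0 4 5 13 14 6 12 8 3 1 10 11 15)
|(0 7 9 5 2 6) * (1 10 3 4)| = 12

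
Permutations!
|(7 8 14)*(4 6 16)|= 3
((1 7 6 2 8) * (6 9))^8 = ((1 7 9 6 2 8))^8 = (1 9 2)(6 8 7)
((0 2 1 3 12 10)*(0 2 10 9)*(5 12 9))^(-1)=(0 9 3 1 2 10)(5 12)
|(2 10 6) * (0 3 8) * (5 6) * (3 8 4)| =4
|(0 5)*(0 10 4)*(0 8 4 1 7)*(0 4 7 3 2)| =|(0 5 10 1 3 2)(4 8 7)| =6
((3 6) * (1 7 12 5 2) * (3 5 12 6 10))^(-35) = (12)(3 10)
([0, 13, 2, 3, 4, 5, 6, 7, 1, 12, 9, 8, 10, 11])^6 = (1 11)(8 13)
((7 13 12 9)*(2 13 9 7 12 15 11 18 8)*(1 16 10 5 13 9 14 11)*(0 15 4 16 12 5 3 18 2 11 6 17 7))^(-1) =(0 12 1 15)(2 11 8 18 3 10 16 4 13 5 9)(6 14 7 17)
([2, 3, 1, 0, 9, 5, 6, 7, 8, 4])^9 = [2, 3, 1, 0, 9, 5, 6, 7, 8, 4]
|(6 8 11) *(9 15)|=6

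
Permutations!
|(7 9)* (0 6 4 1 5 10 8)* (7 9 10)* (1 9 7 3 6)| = 10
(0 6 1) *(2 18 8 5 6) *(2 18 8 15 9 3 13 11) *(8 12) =[18, 0, 12, 13, 4, 6, 1, 7, 5, 3, 10, 2, 8, 11, 14, 9, 16, 17, 15] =(0 18 15 9 3 13 11 2 12 8 5 6 1)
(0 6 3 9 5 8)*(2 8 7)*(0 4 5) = (0 6 3 9)(2 8 4 5 7) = [6, 1, 8, 9, 5, 7, 3, 2, 4, 0]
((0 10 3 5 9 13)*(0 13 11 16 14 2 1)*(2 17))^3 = ((0 10 3 5 9 11 16 14 17 2 1))^3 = (0 5 16 2 10 9 14 1 3 11 17)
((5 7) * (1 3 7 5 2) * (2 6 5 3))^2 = ((1 2)(3 7 6 5))^2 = (3 6)(5 7)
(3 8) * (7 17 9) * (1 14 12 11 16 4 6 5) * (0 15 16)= (0 15 16 4 6 5 1 14 12 11)(3 8)(7 17 9)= [15, 14, 2, 8, 6, 1, 5, 17, 3, 7, 10, 0, 11, 13, 12, 16, 4, 9]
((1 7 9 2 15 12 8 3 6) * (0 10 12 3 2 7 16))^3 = (0 8 3 16 12 15 1 10 2 6)(7 9)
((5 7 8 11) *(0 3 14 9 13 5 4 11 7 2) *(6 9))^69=((0 3 14 6 9 13 5 2)(4 11)(7 8))^69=(0 13 14 2 9 3 5 6)(4 11)(7 8)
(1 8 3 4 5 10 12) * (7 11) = (1 8 3 4 5 10 12)(7 11) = [0, 8, 2, 4, 5, 10, 6, 11, 3, 9, 12, 7, 1]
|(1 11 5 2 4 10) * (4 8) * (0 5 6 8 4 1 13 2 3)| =|(0 5 3)(1 11 6 8)(2 4 10 13)| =12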